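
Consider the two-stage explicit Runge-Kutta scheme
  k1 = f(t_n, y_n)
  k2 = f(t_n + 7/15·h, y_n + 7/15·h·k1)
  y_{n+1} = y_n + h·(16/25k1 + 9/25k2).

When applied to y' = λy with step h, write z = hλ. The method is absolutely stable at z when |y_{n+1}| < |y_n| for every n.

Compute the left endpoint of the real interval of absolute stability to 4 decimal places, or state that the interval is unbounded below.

z* = -5.9524.

Set f=λy, z=hλ:
  k1=λy_n ⇒ h·k1=z·y_n;  k2=λ(1+7/15z)y_n ⇒ h·k2=z(1+7/15z)y_n
  y_{n+1}/y_n = 1 + 16/25z + 9/25z(1+7/15z) = 1 + z + 21/125z²
  so R(z) = 1 + z + 21/125z².

Boundary: |R(x)|=1, x<0.
x=-0.96: |R|=0.1948
R=1: x+21/125x²=0 ⇒ x=−125/21=-5.9524; min R=1−1/(4·21/125)=-0.4881>−1
Confirm numerically:
  x=-5.512: |R|=0.59220 <1
  x=-4.995: |R|=0.19660 <1
  x=-4.036: |R|=0.29940 <1
  x=-3.981: |R|=0.31848 <1
  x=-6.440: |R|=1.52756 >1
  x=-6.363: |R|=1.43895 >1
  x=-6.030: |R|=1.07863 >1
Stable set (-5.9524, 0).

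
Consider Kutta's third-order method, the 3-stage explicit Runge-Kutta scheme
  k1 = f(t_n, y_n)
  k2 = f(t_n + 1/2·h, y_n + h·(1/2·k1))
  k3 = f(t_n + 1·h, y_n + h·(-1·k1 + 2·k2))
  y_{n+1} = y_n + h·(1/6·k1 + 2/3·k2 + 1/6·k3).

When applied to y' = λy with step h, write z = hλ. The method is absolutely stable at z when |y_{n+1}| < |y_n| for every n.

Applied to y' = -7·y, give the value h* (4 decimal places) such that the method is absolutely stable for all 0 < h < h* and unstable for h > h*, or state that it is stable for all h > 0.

(-2.5127,0); λ=-7 ⇒ h* = 0.3590.

With y'=λy (z=hλ):
  order 3, 3-stage ⇒ R(z)=1+z+z^2/2+z^3/6
  (e.g. R(-0.99)=0.33833, |R|=0.33833)

Need |R(x)|<1, x<0.
x=-0.99: |R|=0.3383
|R(-1.89)|=0.2292 |R(-1.38)|=0.1342 |R(-1.31)|=0.1734
Bisect:
  x_lo=-3.3918 |R|=3.1431  x_hi=-0.2973 |R|=0.7425
  mid=-1.84456 |R|=0.18935 →hi
  mid=-2.61818 |R|=1.18197 →lo
  mid=-2.23137 |R|=0.59354 →hi
  mid=-2.42478 |R|=0.86110 →hi
  mid=-2.52148 |R|=1.01442 →lo
  mid=-2.47313 |R|=0.93604 →hi
  mid=-2.49731 |R|=0.97479 →hi
  ...
  [-2.51279,-2.51260] ⇒ x*=-2.5127
So |R|<1 on (-2.5127, 0).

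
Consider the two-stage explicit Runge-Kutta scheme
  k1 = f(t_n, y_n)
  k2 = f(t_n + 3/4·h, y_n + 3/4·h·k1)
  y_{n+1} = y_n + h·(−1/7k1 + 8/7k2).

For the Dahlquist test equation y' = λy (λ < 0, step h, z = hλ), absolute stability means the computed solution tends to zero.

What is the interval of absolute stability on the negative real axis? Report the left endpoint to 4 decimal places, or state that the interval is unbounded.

Test eqn y'=λy, z=hλ:
  k1=λy_n ⇒ h·k1=z·y_n;  k2=λ(1+3/4z)y_n ⇒ h·k2=z(1+3/4z)y_n
  y_{n+1}/y_n = 1 − 1/7z + 8/7z(1+3/4z) = 1 + z + 6/7z²
  Hence R(z) = 1 + z + 6/7z².

Boundary: |R(x)|=1, x<0.
x=-1.74: |R|=1.8551
R=1: x+6/7x²=0 ⇒ x=−7/6=-1.1667; min R=1−1/(4·6/7)=0.7083>−1
Confirm numerically:
  x=-0.929: |R|=0.81075 <1
  x=-0.792: |R|=0.74565 <1
  x=-0.737: |R|=0.72857 <1
  x=-0.618: |R|=0.70936 <1
  x=-1.751: |R|=1.87700 >1
  x=-1.534: |R|=1.48299 >1
  x=-1.306: |R|=1.15597 >1
So |R|<1 on (-1.1667, 0).

z∈(-1.1667,0).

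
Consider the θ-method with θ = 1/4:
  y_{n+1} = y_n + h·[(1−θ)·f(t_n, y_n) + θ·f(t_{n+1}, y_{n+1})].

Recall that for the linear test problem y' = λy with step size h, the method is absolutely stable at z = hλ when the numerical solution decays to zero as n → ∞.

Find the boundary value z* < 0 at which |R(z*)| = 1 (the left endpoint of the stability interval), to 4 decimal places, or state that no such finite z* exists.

z* = -4.0000.

On y'=λy, z=hλ:
  y_{n+1} = y_n + z·[3/4·y_n + 1/4·y_{n+1}] ⇒ (1 − 1/4z)y_{n+1} = (1 + 3/4z)y_n
  so R(z) = (1 + 3/4z)/(1 − 1/4z).

Find x<0 with |R(x)|<1.
x=-1.79: |R|=0.2366
R=−1: 1+3/4x = −1+1/4x ⇒ -1/2x=2 ⇒ x=2/(-1/2)=-4.0000
Confirm numerically:
  x=-3.557: |R|=0.88276 <1
  x=-3.037: |R|=0.72630 <1
  x=-2.633: |R|=0.58782 <1
  x=-2.587: |R|=0.57097 <1
  x=-4.552: |R|=1.12909 >1
  x=-4.353: |R|=1.08452 >1
  x=-4.174: |R|=1.04257 >1
So |R|<1 on (-4.0000, 0).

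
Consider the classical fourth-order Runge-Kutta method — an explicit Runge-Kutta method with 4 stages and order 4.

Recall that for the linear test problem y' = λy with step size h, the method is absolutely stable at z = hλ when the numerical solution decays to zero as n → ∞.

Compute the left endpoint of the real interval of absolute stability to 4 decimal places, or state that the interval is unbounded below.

z* = -2.7853.

On y'=λy, z=hλ:
  order 4, 4-stage ⇒ R(z)=1+z+z^2/2+z^3/6+z^4/24
  (e.g. R(-1.69)=0.27347, |R|=0.27347)

Solve |R(x)|<1 on ℝ⁻.
x=-1.69: |R|=0.2735
|R(-2.5)|=0.6484 |R(-2.37)|=0.5343 |R(-1.37)|=0.2867
Bisect:
  x_lo=-3.5441 |R|=2.8906  x_hi=-0.3066 |R|=0.7360
  mid=-1.92533 |R|=0.31116 →hi
  mid=-2.73471 |R|=0.92638 →hi
  mid=-3.13941 |R|=1.67902 →lo
  mid=-2.93706 |R|=1.25399 →lo
  mid=-2.83589 |R|=1.07900 →lo
  mid=-2.78530 |R|=1.00001 →lo
  mid=-2.76001 |R|=0.96254 →hi
  mid=-2.77265 |R|=0.98111 →hi
  ...
  [-2.78530,-2.78510] ⇒ x*=-2.7853
Interval (-2.7853, 0).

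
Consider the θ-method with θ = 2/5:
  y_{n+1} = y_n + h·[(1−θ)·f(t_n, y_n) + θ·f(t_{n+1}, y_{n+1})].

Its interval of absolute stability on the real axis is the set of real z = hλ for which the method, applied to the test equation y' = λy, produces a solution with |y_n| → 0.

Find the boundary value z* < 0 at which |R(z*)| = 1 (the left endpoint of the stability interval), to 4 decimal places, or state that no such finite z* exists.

On y'=λy, z=hλ:
  y_{n+1} = y_n + z·[3/5·y_n + 2/5·y_{n+1}] ⇒ (1 − 2/5z)y_{n+1} = (1 + 3/5z)y_n
  so R(z) = (1 + 3/5z)/(1 − 2/5z).

Solve |R(x)|<1 on ℝ⁻.
x=-0.83: |R|=0.3769
R=−1: 1+3/5x = −1+2/5x ⇒ -1/5x=2 ⇒ x=2/(-1/5)=-10.0000
Confirm numerically:
  x=-8.969: |R|=0.95505 <1
  x=-7.521: |R|=0.87631 <1
  x=-4.316: |R|=0.58304 <1
  x=-10.397: |R|=1.01539 >1
  x=-10.259: |R|=1.01015 >1
Interval (-10.0000, 0).

z* = -10.0000.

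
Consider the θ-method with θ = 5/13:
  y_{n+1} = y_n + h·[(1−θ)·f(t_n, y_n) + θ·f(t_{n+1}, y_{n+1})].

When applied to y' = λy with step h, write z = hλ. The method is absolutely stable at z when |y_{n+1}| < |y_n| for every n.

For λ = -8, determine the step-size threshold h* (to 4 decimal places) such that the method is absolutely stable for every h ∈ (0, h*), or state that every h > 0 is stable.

Test eqn y'=λy, z=hλ:
  y_{n+1} = y_n + z·[8/13·y_n + 5/13·y_{n+1}] ⇒ (1 − 5/13z)y_{n+1} = (1 + 8/13z)y_n
  R(z) = (1 + 8/13z)/(1 − 5/13z).

Boundary: |R(x)|=1, x<0.
x=-0.42: |R|=0.6384
R=−1: 1+8/13x = −1+5/13x ⇒ -3/13x=2 ⇒ x=2/(-3/13)=-8.6667
Confirm numerically:
  x=-8.526: |R|=0.99241 <1
  x=-8.335: |R|=0.98180 <1
  x=-7.593: |R|=0.93680 <1
  x=-5.100: |R|=0.72208 <1
  x=-8.826: |R|=1.00837 >1
  x=-8.694: |R|=1.00145 >1
Stable set (-8.6667, 0).

(-8.6667,0); λ=-8 ⇒ h* = (26/3)/8 = 1.0833.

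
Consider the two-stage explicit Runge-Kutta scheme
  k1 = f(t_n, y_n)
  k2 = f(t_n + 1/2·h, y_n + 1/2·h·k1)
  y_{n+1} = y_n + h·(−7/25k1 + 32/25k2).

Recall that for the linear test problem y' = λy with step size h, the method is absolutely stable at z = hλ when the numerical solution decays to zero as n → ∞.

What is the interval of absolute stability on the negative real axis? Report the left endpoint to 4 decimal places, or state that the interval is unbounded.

Set f=λy, z=hλ:
  k1=λy_n ⇒ h·k1=z·y_n;  k2=λ(1+1/2z)y_n ⇒ h·k2=z(1+1/2z)y_n
  y_{n+1}/y_n = 1 − 7/25z + 32/25z(1+1/2z) = 1 + z + 16/25z²
  Hence R(z) = 1 + z + 16/25z².

Need |R(x)|<1, x<0.
x=-0.76: |R|=0.6097
R=1: x+16/25x²=0 ⇒ x=−25/16=-1.5625; min R=1−1/(4·16/25)=0.6094>−1
Confirm numerically:
  x=-1.419: |R|=0.86968 <1
  x=-1.018: |R|=0.64525 <1
  x=-0.827: |R|=0.61071 <1
  x=-1.762: |R|=1.22497 >1
  x=-1.745: |R|=1.20382 >1
Interval (-1.5625, 0).

z∈(-1.5625,0).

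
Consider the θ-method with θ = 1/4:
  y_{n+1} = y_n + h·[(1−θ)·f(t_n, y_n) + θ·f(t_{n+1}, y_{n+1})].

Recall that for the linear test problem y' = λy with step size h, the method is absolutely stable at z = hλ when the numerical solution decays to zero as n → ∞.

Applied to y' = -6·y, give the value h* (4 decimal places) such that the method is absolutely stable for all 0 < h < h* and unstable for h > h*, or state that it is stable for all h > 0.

Set f=λy, z=hλ:
  y_{n+1} = y_n + z·[3/4·y_n + 1/4·y_{n+1}] ⇒ (1 − 1/4z)y_{n+1} = (1 + 3/4z)y_n
  Hence R(z) = (1 + 3/4z)/(1 − 1/4z).

Boundary: |R(x)|=1, x<0.
x=-0.35: |R|=0.6782
R=−1: 1+3/4x = −1+1/4x ⇒ -1/2x=2 ⇒ x=2/(-1/2)=-4.0000
Confirm numerically:
  x=-2.987: |R|=0.71003 <1
  x=-2.907: |R|=0.68351 <1
  x=-2.147: |R|=0.39710 <1
  x=-4.372: |R|=1.08887 >1
  x=-4.263: |R|=1.06366 >1
So |R|<1 on (-4.0000, 0).

(-4.0000,0); λ=-6 ⇒ h* = (4)/6 = 0.6667.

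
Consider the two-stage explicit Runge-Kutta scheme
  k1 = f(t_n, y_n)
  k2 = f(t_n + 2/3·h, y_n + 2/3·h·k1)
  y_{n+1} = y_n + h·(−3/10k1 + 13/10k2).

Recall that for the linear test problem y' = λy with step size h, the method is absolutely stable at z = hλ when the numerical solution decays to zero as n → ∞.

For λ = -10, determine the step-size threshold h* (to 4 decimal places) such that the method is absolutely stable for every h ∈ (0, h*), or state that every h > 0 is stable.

On y'=λy, z=hλ:
  k1=λy_n ⇒ h·k1=z·y_n;  k2=λ(1+2/3z)y_n ⇒ h·k2=z(1+2/3z)y_n
  y_{n+1}/y_n = 1 − 3/10z + 13/10z(1+2/3z) = 1 + z + 13/15z²
  Hence R(z) = 1 + z + 13/15z².

Boundary: |R(x)|=1, x<0.
x=-0.46: |R|=0.7234
R=1: x+13/15x²=0 ⇒ x=−15/13=-1.1538; min R=1−1/(4·13/15)=0.7115>−1
Confirm numerically:
  x=-0.815: |R|=0.76066 <1
  x=-0.754: |R|=0.73871 <1
  x=-0.490: |R|=0.71809 <1
  x=-1.403: |R|=1.30295 >1
  x=-1.209: |R|=1.05779 >1
So |R|<1 on (-1.1538, 0).

(-1.1538,0); λ=-10 ⇒ h* = (15/13)/10 = 0.1154.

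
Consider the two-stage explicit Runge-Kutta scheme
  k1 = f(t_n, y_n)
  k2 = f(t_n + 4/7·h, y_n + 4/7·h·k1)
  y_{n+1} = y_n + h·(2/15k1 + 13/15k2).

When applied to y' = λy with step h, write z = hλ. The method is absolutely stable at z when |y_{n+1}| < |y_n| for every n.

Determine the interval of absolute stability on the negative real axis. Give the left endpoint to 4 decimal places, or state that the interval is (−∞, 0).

On y'=λy, z=hλ:
  k1=λy_n ⇒ h·k1=z·y_n;  k2=λ(1+4/7z)y_n ⇒ h·k2=z(1+4/7z)y_n
  y_{n+1}/y_n = 1 + 2/15z + 13/15z(1+4/7z) = 1 + z + 52/105z²
  Hence R(z) = 1 + z + 52/105z².

Find x<0 with |R(x)|<1.
x=-1.58: |R|=0.6563
R=1: x+52/105x²=0 ⇒ x=−105/52=-2.0192; min R=1−1/(4·52/105)=0.4952>−1
Confirm numerically:
  x=-1.567: |R|=0.64905 <1
  x=-1.255: |R|=0.52501 <1
  x=-1.162: |R|=0.50669 <1
  x=-2.477: |R|=1.56155 >1
  x=-2.402: |R|=1.45533 >1
  x=-2.297: |R|=1.31598 >1
Interval (-2.0192, 0).

z∈(-2.0192,0).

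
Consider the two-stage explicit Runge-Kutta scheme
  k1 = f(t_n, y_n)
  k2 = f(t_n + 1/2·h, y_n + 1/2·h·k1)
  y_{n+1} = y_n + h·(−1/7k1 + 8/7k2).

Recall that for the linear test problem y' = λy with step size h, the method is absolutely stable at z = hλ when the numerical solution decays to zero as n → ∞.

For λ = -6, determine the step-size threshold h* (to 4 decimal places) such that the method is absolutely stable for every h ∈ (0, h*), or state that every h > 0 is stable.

(-1.7500,0); λ=-6 ⇒ h* = (7/4)/6 = 0.2917.

With y'=λy (z=hλ):
  k1=λy_n ⇒ h·k1=z·y_n;  k2=λ(1+1/2z)y_n ⇒ h·k2=z(1+1/2z)y_n
  y_{n+1}/y_n = 1 − 1/7z + 8/7z(1+1/2z) = 1 + z + 4/7z²
  so R(z) = 1 + z + 4/7z².

Find x<0 with |R(x)|<1.
x=-0.41: |R|=0.6861
R=1: x+4/7x²=0 ⇒ x=−7/4=-1.7500; min R=1−1/(4·4/7)=0.5625>−1
Confirm numerically:
  x=-1.592: |R|=0.85627 <1
  x=-1.252: |R|=0.64372 <1
  x=-1.059: |R|=0.58185 <1
  x=-0.736: |R|=0.57354 <1
  x=-2.121: |R|=1.44965 >1
  x=-2.094: |R|=1.41162 >1
  x=-1.969: |R|=1.24641 >1
Stable set (-1.7500, 0).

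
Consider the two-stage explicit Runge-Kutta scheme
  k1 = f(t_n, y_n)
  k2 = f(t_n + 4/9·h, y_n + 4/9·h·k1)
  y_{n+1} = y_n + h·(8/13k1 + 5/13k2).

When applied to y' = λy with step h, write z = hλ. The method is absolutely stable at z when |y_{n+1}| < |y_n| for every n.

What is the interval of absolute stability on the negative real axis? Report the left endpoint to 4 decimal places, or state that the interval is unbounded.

On y'=λy, z=hλ:
  k1=λy_n ⇒ h·k1=z·y_n;  k2=λ(1+4/9z)y_n ⇒ h·k2=z(1+4/9z)y_n
  y_{n+1}/y_n = 1 + 8/13z + 5/13z(1+4/9z) = 1 + z + 20/117z²
  ⇒ R(z) = 1 + z + 20/117z².

Solve |R(x)|<1 on ℝ⁻.
x=-1.09: |R|=0.1131
R=1: x+20/117x²=0 ⇒ x=−117/20=-5.8500; min R=1−1/(4·20/117)=-0.4625>−1
Confirm numerically:
  x=-3.715: |R|=0.35582 <1
  x=-3.218: |R|=0.44782 <1
  x=-3.208: |R|=0.44881 <1
  x=-2.687: |R|=0.45282 <1
  x=-6.421: |R|=1.62673 >1
  x=-6.180: |R|=1.34862 >1
Stable set (-5.8500, 0).

(-5.8500, 0).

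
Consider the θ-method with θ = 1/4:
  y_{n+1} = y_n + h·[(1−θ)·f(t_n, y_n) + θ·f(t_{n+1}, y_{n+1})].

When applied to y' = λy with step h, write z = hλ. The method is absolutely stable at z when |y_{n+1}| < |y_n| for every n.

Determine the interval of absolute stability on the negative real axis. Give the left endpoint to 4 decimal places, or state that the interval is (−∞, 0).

On y'=λy, z=hλ:
  y_{n+1} = y_n + z·[3/4·y_n + 1/4·y_{n+1}] ⇒ (1 − 1/4z)y_{n+1} = (1 + 3/4z)y_n
  so R(z) = (1 + 3/4z)/(1 − 1/4z).

Need |R(x)|<1, x<0.
x=-1.14: |R|=0.1128
R=−1: 1+3/4x = −1+1/4x ⇒ -1/2x=2 ⇒ x=2/(-1/2)=-4.0000
Confirm numerically:
  x=-3.711: |R|=0.92504 <1
  x=-1.994: |R|=0.33066 <1
  x=-1.800: |R|=0.24138 <1
  x=-4.484: |R|=1.11410 >1
  x=-4.098: |R|=1.02420 >1
Interval (-4.0000, 0).

(-4.0000, 0).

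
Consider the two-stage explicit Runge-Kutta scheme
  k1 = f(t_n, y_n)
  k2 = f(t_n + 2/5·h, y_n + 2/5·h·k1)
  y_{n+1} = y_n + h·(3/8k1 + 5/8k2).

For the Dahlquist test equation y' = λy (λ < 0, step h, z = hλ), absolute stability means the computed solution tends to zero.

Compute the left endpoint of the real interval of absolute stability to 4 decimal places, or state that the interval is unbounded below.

left endpoint -4.0000.

With y'=λy (z=hλ):
  k1=λy_n ⇒ h·k1=z·y_n;  k2=λ(1+2/5z)y_n ⇒ h·k2=z(1+2/5z)y_n
  y_{n+1}/y_n = 1 + 3/8z + 5/8z(1+2/5z) = 1 + z + 1/4z²
  ⇒ R(z) = 1 + z + 1/4z².

Find x<0 with |R(x)|<1.
x=-0.86: |R|=0.3249
R=1: x+1/4x²=0 ⇒ x=−4=-4.0000; min R=1−1/(4·1/4)=0.0000>−1
Confirm numerically:
  x=-3.775: |R|=0.78766 <1
  x=-3.403: |R|=0.49210 <1
  x=-2.233: |R|=0.01357 <1
  x=-4.509: |R|=1.57377 >1
  x=-4.164: |R|=1.17072 >1
So |R|<1 on (-4.0000, 0).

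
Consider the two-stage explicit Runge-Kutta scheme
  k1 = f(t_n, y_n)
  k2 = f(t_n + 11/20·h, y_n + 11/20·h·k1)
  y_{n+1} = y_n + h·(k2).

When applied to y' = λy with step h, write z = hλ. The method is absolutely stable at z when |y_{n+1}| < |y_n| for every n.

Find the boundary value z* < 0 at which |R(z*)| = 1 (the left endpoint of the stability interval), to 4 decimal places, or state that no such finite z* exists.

Test eqn y'=λy, z=hλ:
  k1=λy_n ⇒ h·k1=z·y_n;  k2=λ(1+11/20z)y_n ⇒ h·k2=z(1+11/20z)y_n
  y_{n+1}/y_n = 1 + z(1+11/20z) = 1 + z + 11/20z²
  so R(z) = 1 + z + 11/20z².

Find x<0 with |R(x)|<1.
x=-1.75: |R|=0.9344
R=1: x+11/20x²=0 ⇒ x=−20/11=-1.8182; min R=1−1/(4·11/20)=0.5455>−1
Confirm numerically:
  x=-1.290: |R|=0.62526 <1
  x=-1.198: |R|=0.59136 <1
  x=-0.847: |R|=0.54757 <1
  x=-2.359: |R|=1.70168 >1
  x=-1.867: |R|=1.05013 >1
So |R|<1 on (-1.8182, 0).

z* = -1.8182.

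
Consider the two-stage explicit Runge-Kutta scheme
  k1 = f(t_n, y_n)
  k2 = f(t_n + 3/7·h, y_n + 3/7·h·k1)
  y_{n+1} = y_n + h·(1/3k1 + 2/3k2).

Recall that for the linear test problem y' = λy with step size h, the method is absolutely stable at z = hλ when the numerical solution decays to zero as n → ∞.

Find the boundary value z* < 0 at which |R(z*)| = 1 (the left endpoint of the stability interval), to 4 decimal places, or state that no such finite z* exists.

Test eqn y'=λy, z=hλ:
  k1=λy_n ⇒ h·k1=z·y_n;  k2=λ(1+3/7z)y_n ⇒ h·k2=z(1+3/7z)y_n
  y_{n+1}/y_n = 1 + 1/3z + 2/3z(1+3/7z) = 1 + z + 2/7z²
  ⇒ R(z) = 1 + z + 2/7z².

Need |R(x)|<1, x<0.
x=-1.12: |R|=0.2384
R=1: x+2/7x²=0 ⇒ x=−7/2=-3.5000; min R=1−1/(4·2/7)=0.1250>−1
Confirm numerically:
  x=-3.111: |R|=0.65423 <1
  x=-2.788: |R|=0.43284 <1
  x=-2.672: |R|=0.36788 <1
  x=-4.008: |R|=1.58173 >1
  x=-3.550: |R|=1.05071 >1
So |R|<1 on (-3.5000, 0).

left endpoint -3.5000.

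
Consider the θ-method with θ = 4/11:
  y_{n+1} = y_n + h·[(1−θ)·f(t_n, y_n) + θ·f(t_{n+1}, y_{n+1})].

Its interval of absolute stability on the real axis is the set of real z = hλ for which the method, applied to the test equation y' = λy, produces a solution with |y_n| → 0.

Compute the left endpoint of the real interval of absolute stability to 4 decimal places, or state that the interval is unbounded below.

With y'=λy (z=hλ):
  y_{n+1} = y_n + z·[7/11·y_n + 4/11·y_{n+1}] ⇒ (1 − 4/11z)y_{n+1} = (1 + 7/11z)y_n
  R(z) = (1 + 7/11z)/(1 − 4/11z).

Boundary: |R(x)|=1, x<0.
x=-0.39: |R|=0.6584
R=−1: 1+7/11x = −1+4/11x ⇒ -3/11x=2 ⇒ x=2/(-3/11)=-7.3333
Confirm numerically:
  x=-7.253: |R|=0.99398 <1
  x=-4.556: |R|=0.71489 <1
  x=-3.729: |R|=0.58277 <1
  x=-3.620: |R|=0.56279 <1
  x=-7.885: |R|=1.03890 >1
  x=-7.846: |R|=1.03629 >1
Interval (-7.3333, 0).

z* = -7.3333.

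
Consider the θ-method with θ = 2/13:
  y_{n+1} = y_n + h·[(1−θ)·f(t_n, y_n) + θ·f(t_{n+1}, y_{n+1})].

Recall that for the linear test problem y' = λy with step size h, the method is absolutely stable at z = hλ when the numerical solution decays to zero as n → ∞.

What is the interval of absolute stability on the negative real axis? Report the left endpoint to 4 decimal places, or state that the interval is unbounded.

Set f=λy, z=hλ:
  y_{n+1} = y_n + z·[11/13·y_n + 2/13·y_{n+1}] ⇒ (1 − 2/13z)y_{n+1} = (1 + 11/13z)y_n
  R(z) = (1 + 11/13z)/(1 − 2/13z).

Solve |R(x)|<1 on ℝ⁻.
x=-1.72: |R|=0.3601
R=−1: 1+11/13x = −1+2/13x ⇒ -9/13x=2 ⇒ x=2/(-9/13)=-2.8889
Confirm numerically:
  x=-2.829: |R|=0.97111 <1
  x=-2.824: |R|=0.96868 <1
  x=-2.793: |R|=0.95357 <1
  x=-1.253: |R|=0.05050 <1
  x=-3.405: |R|=1.23448 >1
  x=-3.126: |R|=1.11085 >1
  x=-3.069: |R|=1.08470 >1
So |R|<1 on (-2.8889, 0).

(-2.8889, 0).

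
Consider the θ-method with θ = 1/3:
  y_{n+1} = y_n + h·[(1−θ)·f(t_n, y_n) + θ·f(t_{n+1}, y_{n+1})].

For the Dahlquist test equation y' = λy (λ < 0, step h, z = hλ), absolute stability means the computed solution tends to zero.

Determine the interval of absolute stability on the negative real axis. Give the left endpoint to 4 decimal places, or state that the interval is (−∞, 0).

(-6.0000, 0).

Test eqn y'=λy, z=hλ:
  y_{n+1} = y_n + z·[2/3·y_n + 1/3·y_{n+1}] ⇒ (1 − 1/3z)y_{n+1} = (1 + 2/3z)y_n
  so R(z) = (1 + 2/3z)/(1 − 1/3z).

Find x<0 with |R(x)|<1.
x=-0.67: |R|=0.4523
R=−1: 1+2/3x = −1+1/3x ⇒ -1/3x=2 ⇒ x=2/(-1/3)=-6.0000
Confirm numerically:
  x=-5.515: |R|=0.94304 <1
  x=-3.583: |R|=0.63284 <1
  x=-2.978: |R|=0.49448 <1
  x=-2.572: |R|=0.38478 <1
  x=-6.558: |R|=1.05838 >1
  x=-6.443: |R|=1.04691 >1
Stable set (-6.0000, 0).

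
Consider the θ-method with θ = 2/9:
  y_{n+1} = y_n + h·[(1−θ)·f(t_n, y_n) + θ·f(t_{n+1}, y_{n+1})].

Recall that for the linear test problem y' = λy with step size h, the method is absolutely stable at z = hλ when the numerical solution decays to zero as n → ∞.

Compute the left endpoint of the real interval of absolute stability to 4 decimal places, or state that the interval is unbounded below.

Test eqn y'=λy, z=hλ:
  y_{n+1} = y_n + z·[7/9·y_n + 2/9·y_{n+1}] ⇒ (1 − 2/9z)y_{n+1} = (1 + 7/9z)y_n
  Hence R(z) = (1 + 7/9z)/(1 − 2/9z).

Boundary: |R(x)|=1, x<0.
x=-0.45: |R|=0.5909
R=−1: 1+7/9x = −1+2/9x ⇒ -5/9x=2 ⇒ x=2/(-5/9)=-3.6000
Confirm numerically:
  x=-2.504: |R|=0.60879 <1
  x=-1.873: |R|=0.32253 <1
  x=-1.647: |R|=0.20571 <1
  x=-4.042: |R|=1.12936 >1
  x=-3.978: |R|=1.11146 >1
Interval (-3.6000, 0).

left endpoint -3.6000.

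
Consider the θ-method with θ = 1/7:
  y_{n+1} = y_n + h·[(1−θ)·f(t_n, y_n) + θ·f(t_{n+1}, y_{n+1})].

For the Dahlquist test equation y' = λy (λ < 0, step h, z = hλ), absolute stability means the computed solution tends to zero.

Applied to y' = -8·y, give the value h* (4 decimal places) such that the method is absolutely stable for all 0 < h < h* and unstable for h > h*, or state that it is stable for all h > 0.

(-2.8000,0); λ=-8 ⇒ h* = (14/5)/8 = 0.3500.

Test eqn y'=λy, z=hλ:
  y_{n+1} = y_n + z·[6/7·y_n + 1/7·y_{n+1}] ⇒ (1 − 1/7z)y_{n+1} = (1 + 6/7z)y_n
  R(z) = (1 + 6/7z)/(1 − 1/7z).

Need |R(x)|<1, x<0.
x=-1.72: |R|=0.3807
R=−1: 1+6/7x = −1+1/7x ⇒ -5/7x=2 ⇒ x=2/(-5/7)=-2.8000
Confirm numerically:
  x=-2.268: |R|=0.71299 <1
  x=-2.073: |R|=0.59936 <1
  x=-1.367: |R|=0.14366 <1
  x=-1.300: |R|=0.09639 <1
  x=-3.377: |R|=1.27802 >1
  x=-3.338: |R|=1.26021 >1
  x=-3.234: |R|=1.21204 >1
Interval (-2.8000, 0).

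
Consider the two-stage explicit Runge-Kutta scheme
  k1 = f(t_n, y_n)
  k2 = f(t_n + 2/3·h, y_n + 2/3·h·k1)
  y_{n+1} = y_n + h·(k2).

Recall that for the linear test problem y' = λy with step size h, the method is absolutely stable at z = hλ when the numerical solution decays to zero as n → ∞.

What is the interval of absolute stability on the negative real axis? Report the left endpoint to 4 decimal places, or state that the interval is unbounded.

(-1.5000, 0).

Set f=λy, z=hλ:
  k1=λy_n ⇒ h·k1=z·y_n;  k2=λ(1+2/3z)y_n ⇒ h·k2=z(1+2/3z)y_n
  y_{n+1}/y_n = 1 + z(1+2/3z) = 1 + z + 2/3z²
  Hence R(z) = 1 + z + 2/3z².

Find x<0 with |R(x)|<1.
x=-1.38: |R|=0.8896
R=1: x+2/3x²=0 ⇒ x=−3/2=-1.5000; min R=1−1/(4·2/3)=0.6250>−1
Confirm numerically:
  x=-1.087: |R|=0.70071 <1
  x=-0.939: |R|=0.64881 <1
  x=-0.913: |R|=0.64271 <1
  x=-1.822: |R|=1.39112 >1
  x=-1.799: |R|=1.35860 >1
  x=-1.750: |R|=1.29167 >1
So |R|<1 on (-1.5000, 0).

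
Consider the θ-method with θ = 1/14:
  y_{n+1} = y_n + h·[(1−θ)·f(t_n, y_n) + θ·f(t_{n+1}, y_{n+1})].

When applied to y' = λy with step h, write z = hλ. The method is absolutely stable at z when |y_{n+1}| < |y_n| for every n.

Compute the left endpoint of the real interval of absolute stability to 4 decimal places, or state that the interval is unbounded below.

left endpoint -2.3333.

With y'=λy (z=hλ):
  y_{n+1} = y_n + z·[13/14·y_n + 1/14·y_{n+1}] ⇒ (1 − 1/14z)y_{n+1} = (1 + 13/14z)y_n
  ⇒ R(z) = (1 + 13/14z)/(1 − 1/14z).

Need |R(x)|<1, x<0.
x=-0.58: |R|=0.4431
R=−1: 1+13/14x = −1+1/14x ⇒ -6/7x=2 ⇒ x=2/(-6/7)=-2.3333
Confirm numerically:
  x=-2.291: |R|=0.96882 <1
  x=-1.892: |R|=0.66675 <1
  x=-1.489: |R|=0.34586 <1
  x=-2.836: |R|=1.35828 >1
  x=-2.575: |R|=1.17496 >1
Interval (-2.3333, 0).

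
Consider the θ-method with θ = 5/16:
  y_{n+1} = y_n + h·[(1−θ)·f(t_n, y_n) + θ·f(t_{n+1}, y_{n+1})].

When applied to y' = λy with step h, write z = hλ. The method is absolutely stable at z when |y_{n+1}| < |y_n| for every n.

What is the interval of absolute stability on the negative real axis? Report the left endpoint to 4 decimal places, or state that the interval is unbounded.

(-5.3333, 0).

On y'=λy, z=hλ:
  y_{n+1} = y_n + z·[11/16·y_n + 5/16·y_{n+1}] ⇒ (1 − 5/16z)y_{n+1} = (1 + 11/16z)y_n
  ⇒ R(z) = (1 + 11/16z)/(1 − 5/16z).

Boundary: |R(x)|=1, x<0.
x=-0.51: |R|=0.5601
R=−1: 1+11/16x = −1+5/16x ⇒ -3/8x=2 ⇒ x=2/(-3/8)=-5.3333
Confirm numerically:
  x=-5.265: |R|=0.99031 <1
  x=-4.805: |R|=0.92080 <1
  x=-4.517: |R|=0.87306 <1
  x=-5.895: |R|=1.07411 >1
  x=-5.353: |R|=1.00276 >1
So |R|<1 on (-5.3333, 0).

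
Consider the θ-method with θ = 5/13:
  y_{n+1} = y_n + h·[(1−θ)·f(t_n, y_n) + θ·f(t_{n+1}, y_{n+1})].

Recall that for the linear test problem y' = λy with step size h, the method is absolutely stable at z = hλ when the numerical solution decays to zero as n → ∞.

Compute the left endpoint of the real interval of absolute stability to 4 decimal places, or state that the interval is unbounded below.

z* = -8.6667.

On y'=λy, z=hλ:
  y_{n+1} = y_n + z·[8/13·y_n + 5/13·y_{n+1}] ⇒ (1 − 5/13z)y_{n+1} = (1 + 8/13z)y_n
  so R(z) = (1 + 8/13z)/(1 − 5/13z).

Solve |R(x)|<1 on ℝ⁻.
x=-1.41: |R|=0.0858
R=−1: 1+8/13x = −1+5/13x ⇒ -3/13x=2 ⇒ x=2/(-3/13)=-8.6667
Confirm numerically:
  x=-7.269: |R|=0.91503 <1
  x=-6.903: |R|=0.88865 <1
  x=-6.413: |R|=0.84997 <1
  x=-8.841: |R|=1.00914 >1
  x=-8.699: |R|=1.00172 >1
So |R|<1 on (-8.6667, 0).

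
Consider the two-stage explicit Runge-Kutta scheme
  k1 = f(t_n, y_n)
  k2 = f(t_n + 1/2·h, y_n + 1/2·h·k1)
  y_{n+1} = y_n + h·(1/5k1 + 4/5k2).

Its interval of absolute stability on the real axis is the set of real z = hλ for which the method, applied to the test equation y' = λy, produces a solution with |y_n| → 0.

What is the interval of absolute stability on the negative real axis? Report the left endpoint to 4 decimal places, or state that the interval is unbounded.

On y'=λy, z=hλ:
  k1=λy_n ⇒ h·k1=z·y_n;  k2=λ(1+1/2z)y_n ⇒ h·k2=z(1+1/2z)y_n
  y_{n+1}/y_n = 1 + 1/5z + 4/5z(1+1/2z) = 1 + z + 2/5z²
  so R(z) = 1 + z + 2/5z².

Find x<0 with |R(x)|<1.
x=-0.56: |R|=0.5654
R=1: x+2/5x²=0 ⇒ x=−5/2=-2.5000; min R=1−1/(4·2/5)=0.3750>−1
Confirm numerically:
  x=-2.301: |R|=0.81684 <1
  x=-2.040: |R|=0.62464 <1
  x=-1.850: |R|=0.51900 <1
  x=-1.682: |R|=0.44965 <1
  x=-2.985: |R|=1.57909 >1
  x=-2.850: |R|=1.39900 >1
  x=-2.782: |R|=1.31381 >1
Interval (-2.5000, 0).

z∈(-2.5000,0).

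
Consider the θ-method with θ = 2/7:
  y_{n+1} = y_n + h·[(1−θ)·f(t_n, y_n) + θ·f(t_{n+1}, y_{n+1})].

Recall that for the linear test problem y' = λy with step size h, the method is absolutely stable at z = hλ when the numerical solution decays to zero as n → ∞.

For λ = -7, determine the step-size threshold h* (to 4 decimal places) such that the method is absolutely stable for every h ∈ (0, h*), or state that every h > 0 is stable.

With y'=λy (z=hλ):
  y_{n+1} = y_n + z·[5/7·y_n + 2/7·y_{n+1}] ⇒ (1 − 2/7z)y_{n+1} = (1 + 5/7z)y_n
  ⇒ R(z) = (1 + 5/7z)/(1 − 2/7z).

Solve |R(x)|<1 on ℝ⁻.
x=-1.1: |R|=0.1630
R=−1: 1+5/7x = −1+2/7x ⇒ -3/7x=2 ⇒ x=2/(-3/7)=-4.6667
Confirm numerically:
  x=-4.357: |R|=0.94088 <1
  x=-3.463: |R|=0.74070 <1
  x=-2.572: |R|=0.48254 <1
  x=-2.192: |R|=0.34786 <1
  x=-5.190: |R|=1.09033 >1
  x=-4.978: |R|=1.05508 >1
  x=-4.857: |R|=1.03416 >1
So |R|<1 on (-4.6667, 0).

(-4.6667,0); λ=-7 ⇒ h* = (14/3)/7 = 0.6667.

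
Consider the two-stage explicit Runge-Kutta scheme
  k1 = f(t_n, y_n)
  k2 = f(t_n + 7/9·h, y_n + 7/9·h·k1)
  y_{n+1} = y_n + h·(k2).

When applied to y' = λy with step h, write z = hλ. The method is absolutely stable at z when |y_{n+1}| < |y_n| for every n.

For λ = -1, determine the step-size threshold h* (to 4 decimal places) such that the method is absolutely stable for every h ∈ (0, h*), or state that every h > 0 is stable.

(-1.2857,0); λ=-1 ⇒ h* = (9/7)/1 = 1.2857.

With y'=λy (z=hλ):
  k1=λy_n ⇒ h·k1=z·y_n;  k2=λ(1+7/9z)y_n ⇒ h·k2=z(1+7/9z)y_n
  y_{n+1}/y_n = 1 + z(1+7/9z) = 1 + z + 7/9z²
  Hence R(z) = 1 + z + 7/9z².

Boundary: |R(x)|=1, x<0.
x=-0.75: |R|=0.6875
R=1: x+7/9x²=0 ⇒ x=−9/7=-1.2857; min R=1−1/(4·7/9)=0.6786>−1
Confirm numerically:
  x=-0.941: |R|=0.74771 <1
  x=-0.836: |R|=0.70759 <1
  x=-0.575: |R|=0.68215 <1
  x=-1.870: |R|=1.84981 >1
  x=-1.773: |R|=1.67197 >1
Stable set (-1.2857, 0).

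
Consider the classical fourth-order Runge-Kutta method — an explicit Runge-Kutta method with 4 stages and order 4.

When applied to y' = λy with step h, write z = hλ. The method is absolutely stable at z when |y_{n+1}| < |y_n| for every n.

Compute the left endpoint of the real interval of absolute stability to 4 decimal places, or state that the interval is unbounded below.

With y'=λy (z=hλ):
  order 4, 4-stage ⇒ R(z)=1+z+z^2/2+z^3/6+z^4/24
  (e.g. R(-1.11)=0.34136, |R|=0.34136)

Boundary: |R(x)|=1, x<0.
x=-1.11: |R|=0.3414
|R(-2.65)|=0.8145 |R(-2.62)|=0.7781 |R(-1.94)|=0.3151
Bisect:
  x_lo=-3.1375 |R|=1.6745  x_hi=-0.2962 |R|=0.7437
  mid=-1.71683 |R|=0.27552 →hi
  mid=-2.42716 |R|=0.58133 →hi
  mid=-2.78233 |R|=0.99554 →hi
  mid=-2.95991 |R|=1.29681 →lo
  mid=-2.87112 |R|=1.13730 →lo
  mid=-2.82672 |R|=1.06428 →lo
  mid=-2.80453 |R|=1.02939 →lo
  mid=-2.79343 |R|=1.01233 →lo
  mid=-2.78788 |R|=1.00390 →lo
  ...
  [-2.78545,-2.78528] ⇒ x*=-2.7853
Stable set (-2.7853, 0).

z* = -2.7853.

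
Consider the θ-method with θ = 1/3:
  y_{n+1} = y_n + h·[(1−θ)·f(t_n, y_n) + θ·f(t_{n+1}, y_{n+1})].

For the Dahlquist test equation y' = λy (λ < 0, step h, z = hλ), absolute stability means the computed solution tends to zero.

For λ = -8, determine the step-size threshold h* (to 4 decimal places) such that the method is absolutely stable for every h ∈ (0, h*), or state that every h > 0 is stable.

Test eqn y'=λy, z=hλ:
  y_{n+1} = y_n + z·[2/3·y_n + 1/3·y_{n+1}] ⇒ (1 − 1/3z)y_{n+1} = (1 + 2/3z)y_n
  Hence R(z) = (1 + 2/3z)/(1 − 1/3z).

Solve |R(x)|<1 on ℝ⁻.
x=-0.56: |R|=0.5281
R=−1: 1+2/3x = −1+1/3x ⇒ -1/3x=2 ⇒ x=2/(-1/3)=-6.0000
Confirm numerically:
  x=-5.414: |R|=0.93035 <1
  x=-3.300: |R|=0.57143 <1
  x=-3.114: |R|=0.52797 <1
  x=-3.041: |R|=0.51018 <1
  x=-6.387: |R|=1.04123 >1
  x=-6.310: |R|=1.03330 >1
  x=-6.172: |R|=1.01875 >1
So |R|<1 on (-6.0000, 0).

(-6.0000,0); λ=-8 ⇒ h* = (6)/8 = 0.7500.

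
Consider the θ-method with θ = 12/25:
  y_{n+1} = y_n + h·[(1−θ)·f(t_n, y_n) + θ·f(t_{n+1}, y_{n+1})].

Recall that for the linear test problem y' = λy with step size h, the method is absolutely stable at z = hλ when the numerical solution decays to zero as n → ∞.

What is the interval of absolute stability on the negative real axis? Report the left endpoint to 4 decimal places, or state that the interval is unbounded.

Test eqn y'=λy, z=hλ:
  y_{n+1} = y_n + z·[13/25·y_n + 12/25·y_{n+1}] ⇒ (1 − 12/25z)y_{n+1} = (1 + 13/25z)y_n
  R(z) = (1 + 13/25z)/(1 − 12/25z).

Solve |R(x)|<1 on ℝ⁻.
x=-1.7: |R|=0.0639
R=−1: 1+13/25x = −1+12/25x ⇒ -1/25x=2 ⇒ x=2/(-1/25)=-50.0000
Confirm numerically:
  x=-46.145: |R|=0.99334 <1
  x=-38.539: |R|=0.97649 <1
  x=-24.151: |R|=0.91789 <1
  x=-50.399: |R|=1.00063 >1
  x=-50.126: |R|=1.00020 >1
Interval (-50.0000, 0).

z∈(-50.0000,0).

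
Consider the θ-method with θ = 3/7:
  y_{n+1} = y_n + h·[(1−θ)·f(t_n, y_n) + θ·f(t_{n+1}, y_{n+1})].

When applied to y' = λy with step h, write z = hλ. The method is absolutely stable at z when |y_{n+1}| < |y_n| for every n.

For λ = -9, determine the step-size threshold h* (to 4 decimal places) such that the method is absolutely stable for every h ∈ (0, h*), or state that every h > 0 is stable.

(-14.0000,0); λ=-9 ⇒ h* = (14)/9 = 1.5556.

On y'=λy, z=hλ:
  y_{n+1} = y_n + z·[4/7·y_n + 3/7·y_{n+1}] ⇒ (1 − 3/7z)y_{n+1} = (1 + 4/7z)y_n
  Hence R(z) = (1 + 4/7z)/(1 − 3/7z).

Solve |R(x)|<1 on ℝ⁻.
x=-0.66: |R|=0.4855
R=−1: 1+4/7x = −1+3/7x ⇒ -1/7x=2 ⇒ x=2/(-1/7)=-14.0000
Confirm numerically:
  x=-13.880: |R|=0.99753 <1
  x=-8.424: |R|=0.82722 <1
  x=-8.113: |R|=0.81215 <1
  x=-14.478: |R|=1.00948 >1
  x=-14.278: |R|=1.00558 >1
Interval (-14.0000, 0).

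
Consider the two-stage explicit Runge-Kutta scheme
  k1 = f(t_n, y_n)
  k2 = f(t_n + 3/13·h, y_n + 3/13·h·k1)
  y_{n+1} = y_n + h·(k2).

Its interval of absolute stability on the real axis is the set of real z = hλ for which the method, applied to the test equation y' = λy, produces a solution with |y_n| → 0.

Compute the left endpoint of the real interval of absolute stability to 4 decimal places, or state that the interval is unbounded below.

left endpoint -4.3333.

On y'=λy, z=hλ:
  k1=λy_n ⇒ h·k1=z·y_n;  k2=λ(1+3/13z)y_n ⇒ h·k2=z(1+3/13z)y_n
  y_{n+1}/y_n = 1 + z(1+3/13z) = 1 + z + 3/13z²
  so R(z) = 1 + z + 3/13z².

Find x<0 with |R(x)|<1.
x=-0.65: |R|=0.4475
R=1: x+3/13x²=0 ⇒ x=−13/3=-4.3333; min R=1−1/(4·3/13)=-0.0833>−1
Confirm numerically:
  x=-2.822: |R|=0.01577 <1
  x=-2.523: |R|=0.05403 <1
  x=-2.417: |R|=0.06887 <1
  x=-2.127: |R|=0.08297 <1
  x=-4.520: |R|=1.19471 >1
  x=-4.414: |R|=1.08217 >1
Stable set (-4.3333, 0).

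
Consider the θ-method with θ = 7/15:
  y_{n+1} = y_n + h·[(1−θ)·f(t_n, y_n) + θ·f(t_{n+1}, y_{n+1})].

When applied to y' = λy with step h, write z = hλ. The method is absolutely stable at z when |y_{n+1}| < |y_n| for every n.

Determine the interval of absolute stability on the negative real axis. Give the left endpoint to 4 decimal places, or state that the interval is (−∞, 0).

(-30.0000, 0).

With y'=λy (z=hλ):
  y_{n+1} = y_n + z·[8/15·y_n + 7/15·y_{n+1}] ⇒ (1 − 7/15z)y_{n+1} = (1 + 8/15z)y_n
  Hence R(z) = (1 + 8/15z)/(1 − 7/15z).

Solve |R(x)|<1 on ℝ⁻.
x=-0.47: |R|=0.6145
R=−1: 1+8/15x = −1+7/15x ⇒ -1/15x=2 ⇒ x=2/(-1/15)=-30.0000
Confirm numerically:
  x=-29.975: |R|=0.99989 <1
  x=-26.771: |R|=0.98405 <1
  x=-26.368: |R|=0.98180 <1
  x=-30.585: |R|=1.00255 >1
  x=-30.060: |R|=1.00027 >1
So |R|<1 on (-30.0000, 0).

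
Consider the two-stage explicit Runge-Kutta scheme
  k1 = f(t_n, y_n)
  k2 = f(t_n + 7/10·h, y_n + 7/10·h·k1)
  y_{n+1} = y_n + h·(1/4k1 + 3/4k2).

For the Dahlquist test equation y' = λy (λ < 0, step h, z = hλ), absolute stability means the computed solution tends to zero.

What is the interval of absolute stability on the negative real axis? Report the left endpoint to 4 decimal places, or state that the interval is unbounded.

Test eqn y'=λy, z=hλ:
  k1=λy_n ⇒ h·k1=z·y_n;  k2=λ(1+7/10z)y_n ⇒ h·k2=z(1+7/10z)y_n
  y_{n+1}/y_n = 1 + 1/4z + 3/4z(1+7/10z) = 1 + z + 21/40z²
  so R(z) = 1 + z + 21/40z².

Need |R(x)|<1, x<0.
x=-0.49: |R|=0.6361
R=1: x+21/40x²=0 ⇒ x=−40/21=-1.9048; min R=1−1/(4·21/40)=0.5238>−1
Confirm numerically:
  x=-1.349: |R|=0.60640 <1
  x=-1.262: |R|=0.57414 <1
  x=-1.111: |R|=0.53702 <1
  x=-1.054: |R|=0.52923 <1
  x=-2.477: |R|=1.74415 >1
  x=-2.309: |R|=1.49003 >1
  x=-2.212: |R|=1.35680 >1
So |R|<1 on (-1.9048, 0).

z∈(-1.9048,0).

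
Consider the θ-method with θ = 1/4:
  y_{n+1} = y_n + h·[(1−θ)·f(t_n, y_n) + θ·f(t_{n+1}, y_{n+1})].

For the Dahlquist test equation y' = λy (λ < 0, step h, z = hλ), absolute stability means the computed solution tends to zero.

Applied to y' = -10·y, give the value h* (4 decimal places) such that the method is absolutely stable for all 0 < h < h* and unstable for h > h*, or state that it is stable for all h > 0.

(-4.0000,0); λ=-10 ⇒ h* = (4)/10 = 0.4000.

Set f=λy, z=hλ:
  y_{n+1} = y_n + z·[3/4·y_n + 1/4·y_{n+1}] ⇒ (1 − 1/4z)y_{n+1} = (1 + 3/4z)y_n
  R(z) = (1 + 3/4z)/(1 − 1/4z).

Boundary: |R(x)|=1, x<0.
x=-0.34: |R|=0.6866
R=−1: 1+3/4x = −1+1/4x ⇒ -1/2x=2 ⇒ x=2/(-1/2)=-4.0000
Confirm numerically:
  x=-3.738: |R|=0.93228 <1
  x=-3.500: |R|=0.86667 <1
  x=-3.022: |R|=0.72145 <1
  x=-1.797: |R|=0.23995 <1
  x=-4.579: |R|=1.13498 >1
  x=-4.232: |R|=1.05637 >1
  x=-4.143: |R|=1.03512 >1
So |R|<1 on (-4.0000, 0).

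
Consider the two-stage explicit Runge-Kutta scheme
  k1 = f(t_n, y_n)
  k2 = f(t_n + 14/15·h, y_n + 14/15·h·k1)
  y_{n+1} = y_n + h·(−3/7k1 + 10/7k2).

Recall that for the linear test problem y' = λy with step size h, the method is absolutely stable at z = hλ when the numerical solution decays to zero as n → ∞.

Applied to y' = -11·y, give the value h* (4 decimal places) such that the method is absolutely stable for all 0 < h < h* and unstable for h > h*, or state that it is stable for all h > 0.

With y'=λy (z=hλ):
  k1=λy_n ⇒ h·k1=z·y_n;  k2=λ(1+14/15z)y_n ⇒ h·k2=z(1+14/15z)y_n
  y_{n+1}/y_n = 1 − 3/7z + 10/7z(1+14/15z) = 1 + z + 4/3z²
  R(z) = 1 + z + 4/3z².

Boundary: |R(x)|=1, x<0.
x=-0.81: |R|=1.0648
R=1: x+4/3x²=0 ⇒ x=−3/4=-0.7500; min R=1−1/(4·4/3)=0.8125>−1
Confirm numerically:
  x=-0.642: |R|=0.90755 <1
  x=-0.607: |R|=0.88427 <1
  x=-0.569: |R|=0.86268 <1
  x=-0.412: |R|=0.81433 <1
  x=-1.217: |R|=1.75779 >1
  x=-1.072: |R|=1.46025 >1
So |R|<1 on (-0.7500, 0).

(-0.7500,0); λ=-11 ⇒ h* = (3/4)/11 = 0.0682.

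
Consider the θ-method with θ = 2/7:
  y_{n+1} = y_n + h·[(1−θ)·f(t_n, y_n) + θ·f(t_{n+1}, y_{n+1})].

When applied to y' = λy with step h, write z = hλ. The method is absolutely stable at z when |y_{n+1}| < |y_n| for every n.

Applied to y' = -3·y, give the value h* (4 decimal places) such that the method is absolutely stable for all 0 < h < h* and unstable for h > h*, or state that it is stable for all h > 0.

Set f=λy, z=hλ:
  y_{n+1} = y_n + z·[5/7·y_n + 2/7·y_{n+1}] ⇒ (1 − 2/7z)y_{n+1} = (1 + 5/7z)y_n
  Hence R(z) = (1 + 5/7z)/(1 − 2/7z).

Find x<0 with |R(x)|<1.
x=-1.17: |R|=0.1231
R=−1: 1+5/7x = −1+2/7x ⇒ -3/7x=2 ⇒ x=2/(-3/7)=-4.6667
Confirm numerically:
  x=-4.487: |R|=0.96626 <1
  x=-2.371: |R|=0.41347 <1
  x=-1.997: |R|=0.27151 <1
  x=-1.933: |R|=0.24526 <1
  x=-4.947: |R|=1.04978 >1
  x=-4.755: |R|=1.01605 >1
Stable set (-4.6667, 0).

(-4.6667,0); λ=-3 ⇒ h* = (14/3)/3 = 1.5556.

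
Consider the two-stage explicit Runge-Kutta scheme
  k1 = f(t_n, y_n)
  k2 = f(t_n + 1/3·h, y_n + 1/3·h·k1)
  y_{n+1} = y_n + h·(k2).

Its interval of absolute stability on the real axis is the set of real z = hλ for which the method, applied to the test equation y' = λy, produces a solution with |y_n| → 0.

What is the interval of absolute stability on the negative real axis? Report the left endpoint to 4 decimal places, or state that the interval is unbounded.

(-3.0000, 0).

With y'=λy (z=hλ):
  k1=λy_n ⇒ h·k1=z·y_n;  k2=λ(1+1/3z)y_n ⇒ h·k2=z(1+1/3z)y_n
  y_{n+1}/y_n = 1 + z(1+1/3z) = 1 + z + 1/3z²
  R(z) = 1 + z + 1/3z².

Boundary: |R(x)|=1, x<0.
x=-1.31: |R|=0.2620
R=1: x+1/3x²=0 ⇒ x=−3=-3.0000; min R=1−1/(4·1/3)=0.2500>−1
Confirm numerically:
  x=-2.933: |R|=0.93450 <1
  x=-2.773: |R|=0.79018 <1
  x=-1.817: |R|=0.28350 <1
  x=-1.285: |R|=0.26541 <1
  x=-3.469: |R|=1.54232 >1
  x=-3.176: |R|=1.18633 >1
Interval (-3.0000, 0).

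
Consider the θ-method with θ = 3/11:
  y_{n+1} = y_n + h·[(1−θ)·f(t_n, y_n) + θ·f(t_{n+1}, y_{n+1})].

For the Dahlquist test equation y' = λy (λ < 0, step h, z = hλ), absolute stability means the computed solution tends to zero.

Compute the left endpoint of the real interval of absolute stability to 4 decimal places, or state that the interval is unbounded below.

Set f=λy, z=hλ:
  y_{n+1} = y_n + z·[8/11·y_n + 3/11·y_{n+1}] ⇒ (1 − 3/11z)y_{n+1} = (1 + 8/11z)y_n
  ⇒ R(z) = (1 + 8/11z)/(1 − 3/11z).

Solve |R(x)|<1 on ℝ⁻.
x=-0.41: |R|=0.6312
R=−1: 1+8/11x = −1+3/11x ⇒ -5/11x=2 ⇒ x=2/(-5/11)=-4.4000
Confirm numerically:
  x=-4.228: |R|=0.96369 <1
  x=-2.046: |R|=0.31322 <1
  x=-1.868: |R|=0.23753 <1
  x=-4.948: |R|=1.10602 >1
  x=-4.554: |R|=1.03122 >1
Stable set (-4.4000, 0).

z* = -4.4000.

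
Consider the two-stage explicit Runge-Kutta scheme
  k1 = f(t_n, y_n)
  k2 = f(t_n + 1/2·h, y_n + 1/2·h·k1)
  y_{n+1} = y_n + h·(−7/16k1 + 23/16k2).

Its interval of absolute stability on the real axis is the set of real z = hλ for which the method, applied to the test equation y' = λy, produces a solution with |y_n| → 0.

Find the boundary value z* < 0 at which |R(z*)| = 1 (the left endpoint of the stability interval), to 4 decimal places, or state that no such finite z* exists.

Set f=λy, z=hλ:
  k1=λy_n ⇒ h·k1=z·y_n;  k2=λ(1+1/2z)y_n ⇒ h·k2=z(1+1/2z)y_n
  y_{n+1}/y_n = 1 − 7/16z + 23/16z(1+1/2z) = 1 + z + 23/32z²
  ⇒ R(z) = 1 + z + 23/32z².

Boundary: |R(x)|=1, x<0.
x=-0.34: |R|=0.7431
R=1: x+23/32x²=0 ⇒ x=−32/23=-1.3913; min R=1−1/(4·23/32)=0.6522>−1
Confirm numerically:
  x=-0.933: |R|=0.69266 <1
  x=-0.895: |R|=0.68074 <1
  x=-0.807: |R|=0.66109 <1
  x=-0.583: |R|=0.66130 <1
  x=-1.888: |R|=1.67402 >1
  x=-1.773: |R|=1.48641 >1
  x=-1.419: |R|=1.02825 >1
Stable set (-1.3913, 0).

left endpoint -1.3913.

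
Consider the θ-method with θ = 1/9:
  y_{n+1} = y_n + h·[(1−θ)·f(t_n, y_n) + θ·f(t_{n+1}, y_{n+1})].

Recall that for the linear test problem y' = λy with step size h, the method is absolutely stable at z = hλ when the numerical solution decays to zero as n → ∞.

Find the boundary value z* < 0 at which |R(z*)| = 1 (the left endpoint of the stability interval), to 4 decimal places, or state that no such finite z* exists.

z* = -2.5714.

Test eqn y'=λy, z=hλ:
  y_{n+1} = y_n + z·[8/9·y_n + 1/9·y_{n+1}] ⇒ (1 − 1/9z)y_{n+1} = (1 + 8/9z)y_n
  Hence R(z) = (1 + 8/9z)/(1 − 1/9z).

Find x<0 with |R(x)|<1.
x=-1.74: |R|=0.4581
R=−1: 1+8/9x = −1+1/9x ⇒ -7/9x=2 ⇒ x=2/(-7/9)=-2.5714
Confirm numerically:
  x=-2.030: |R|=0.65639 <1
  x=-1.953: |R|=0.60477 <1
  x=-1.587: |R|=0.34911 <1
  x=-2.972: |R|=1.23421 >1
  x=-2.743: |R|=1.10227 >1
  x=-2.593: |R|=1.01303 >1
Stable set (-2.5714, 0).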